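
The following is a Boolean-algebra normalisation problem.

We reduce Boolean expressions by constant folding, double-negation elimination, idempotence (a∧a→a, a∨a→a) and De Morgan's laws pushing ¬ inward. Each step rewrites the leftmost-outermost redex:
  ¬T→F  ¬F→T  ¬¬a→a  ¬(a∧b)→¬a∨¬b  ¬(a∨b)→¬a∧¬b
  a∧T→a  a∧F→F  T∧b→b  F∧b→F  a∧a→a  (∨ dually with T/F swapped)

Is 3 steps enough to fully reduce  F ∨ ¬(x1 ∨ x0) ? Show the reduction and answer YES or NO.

  start: F ∨ ¬(x1 ∨ x0)
  →1  ¬(x1 ∨ x0)
  →2  ¬x1 ∧ ¬x0

Answer: YES — reaches normal form ¬x1 ∧ ¬x0 in 2 ≤ 3 steps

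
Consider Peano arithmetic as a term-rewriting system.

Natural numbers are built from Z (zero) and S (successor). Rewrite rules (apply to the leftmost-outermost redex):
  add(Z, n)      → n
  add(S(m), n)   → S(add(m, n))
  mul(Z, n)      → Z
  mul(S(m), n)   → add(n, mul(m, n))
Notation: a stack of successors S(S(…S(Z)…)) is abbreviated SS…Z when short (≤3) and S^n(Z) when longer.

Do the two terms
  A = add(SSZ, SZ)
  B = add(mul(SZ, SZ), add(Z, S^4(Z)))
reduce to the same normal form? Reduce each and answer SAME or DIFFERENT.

Answer: DIFFERENT — A ⇓ SSSZ, B ⇓ S^5(Z)

Reduction:
Term A:
  start: add(SSZ, SZ)
  step 1: S(add(SZ, SZ))
  step 2: S(S(add(Z, SZ)))
  step 3: SSSZ

Term B:
  start: add(mul(SZ, SZ), add(Z, S^4(Z)))
  step 1: add(add(SZ, mul(Z, SZ)), add(Z, S^4(Z)))
  step 2: add(S(add(Z, mul(Z, SZ))), add(Z, S^4(Z)))
  step 3: S(add(add(Z, mul(Z, SZ)), add(Z, S^4(Z))))
  step 4: S(add(mul(Z, SZ), add(Z, S^4(Z))))
  step 5: S(add(Z, add(Z, S^4(Z))))
  step 6: S(add(Z, S^4(Z)))
  step 7: S^5(Z)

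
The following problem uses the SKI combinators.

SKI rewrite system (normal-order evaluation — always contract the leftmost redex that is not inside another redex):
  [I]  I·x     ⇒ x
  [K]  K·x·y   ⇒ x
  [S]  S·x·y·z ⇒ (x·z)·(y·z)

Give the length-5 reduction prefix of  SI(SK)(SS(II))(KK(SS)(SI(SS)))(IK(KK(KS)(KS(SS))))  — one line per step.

  start: SI(SK)(SS(II))(KK(SS)(SI(SS)))(IK(KK(KS)(KS(SS))))
  →1  I(SS(II))(SK(SS(II)))(KK(SS)(SI(SS)))(IK(KK(KS)(KS(SS))))
  →2  SS(II)(SK(SS(II)))(KK(SS)(SI(SS)))(IK(KK(KS)(KS(SS))))
  →3  S(SK(SS(II)))(II(SK(SS(II))))(KK(SS)(SI(SS)))(IK(KK(KS)(KS(SS))))
  →4  SK(SS(II))(KK(SS)(SI(SS)))(II(SK(SS(II)))(KK(SS)(SI(SS))))(IK(KK(KS)(KS(SS))))
  →5  K(KK(SS)(SI(SS)))(SS(II)(KK(SS)(SI(SS))))(II(SK(SS(II)))(KK(SS)(SI(SS))))(IK(KK(KS)(KS(SS))))

Answer: after 5 steps: K(KK(SS)(SI(SS)))(SS(II)(KK(SS)(SI(SS))))(II(SK(SS(II)))(KK(SS)(SI(SS))))(IK(KK(KS)(KS(SS))))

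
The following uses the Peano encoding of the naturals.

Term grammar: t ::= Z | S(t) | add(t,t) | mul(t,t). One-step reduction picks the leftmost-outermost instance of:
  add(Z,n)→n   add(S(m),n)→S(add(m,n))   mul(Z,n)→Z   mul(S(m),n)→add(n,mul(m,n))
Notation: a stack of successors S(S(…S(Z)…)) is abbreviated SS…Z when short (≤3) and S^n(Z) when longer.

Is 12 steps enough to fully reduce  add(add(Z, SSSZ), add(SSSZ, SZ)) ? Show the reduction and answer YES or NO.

Answer: YES — reaches normal form S^7(Z) in 9 ≤ 12 steps

Working:
  start: add(add(Z, SSSZ), add(SSSZ, SZ))
  [1] add(SSSZ, add(SSSZ, SZ))
  [2] S(add(SSZ, add(SSSZ, SZ)))
  [3] S(S(add(SZ, add(SSSZ, SZ))))
  [4] S(S(S(add(Z, add(SSSZ, SZ)))))
  [5] S(S(S(add(SSSZ, SZ))))
  [6] S(S(S(S(add(SSZ, SZ)))))
  [7] S(S(S(S(S(add(SZ, SZ))))))
  [8] S(S(S(S(S(S(add(Z, SZ)))))))
  [9] S^7(Z)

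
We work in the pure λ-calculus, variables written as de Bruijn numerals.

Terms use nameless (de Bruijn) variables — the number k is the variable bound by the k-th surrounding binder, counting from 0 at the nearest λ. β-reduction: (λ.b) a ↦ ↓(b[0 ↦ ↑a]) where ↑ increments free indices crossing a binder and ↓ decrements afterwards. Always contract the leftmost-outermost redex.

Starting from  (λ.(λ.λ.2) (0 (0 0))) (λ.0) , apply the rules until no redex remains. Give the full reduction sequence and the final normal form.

  start: (λ.(λ.λ.2) (0 (0 0))) (λ.0)
  →1  (λ.λ.λ.0) ((λ.0) ((λ.0) (λ.0)))
  →2  λ.λ.0

Answer: normal form = λ.λ.0  (in 2 steps)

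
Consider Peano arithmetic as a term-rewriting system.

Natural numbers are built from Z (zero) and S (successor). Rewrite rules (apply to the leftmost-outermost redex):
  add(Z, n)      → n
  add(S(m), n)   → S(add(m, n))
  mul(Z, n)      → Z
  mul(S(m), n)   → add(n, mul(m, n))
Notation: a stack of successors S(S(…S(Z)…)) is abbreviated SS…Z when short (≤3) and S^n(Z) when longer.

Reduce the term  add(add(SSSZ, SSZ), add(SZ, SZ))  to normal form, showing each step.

  start: add(add(SSSZ, SSZ), add(SZ, SZ))
  →1  add(S(add(SSZ, SSZ)), add(SZ, SZ))
  →2  S(add(add(SSZ, SSZ), add(SZ, SZ)))
  →3  S(add(S(add(SZ, SSZ)), add(SZ, SZ)))
  →4  S(S(add(add(SZ, SSZ), add(SZ, SZ))))
  →5  S(S(add(S(add(Z, SSZ)), add(SZ, SZ))))
  →6  S(S(S(add(add(Z, SSZ), add(SZ, SZ)))))
  →7  S(S(S(add(SSZ, add(SZ, SZ)))))
  →8  S(S(S(S(add(SZ, add(SZ, SZ))))))
  →9  S(S(S(S(S(add(Z, add(SZ, SZ)))))))
  →10  S(S(S(S(S(add(SZ, SZ))))))
  →11  S(S(S(S(S(S(add(Z, SZ)))))))
  →12  S^7(Z)

Answer: normal form = S^7(Z)  (in 12 steps)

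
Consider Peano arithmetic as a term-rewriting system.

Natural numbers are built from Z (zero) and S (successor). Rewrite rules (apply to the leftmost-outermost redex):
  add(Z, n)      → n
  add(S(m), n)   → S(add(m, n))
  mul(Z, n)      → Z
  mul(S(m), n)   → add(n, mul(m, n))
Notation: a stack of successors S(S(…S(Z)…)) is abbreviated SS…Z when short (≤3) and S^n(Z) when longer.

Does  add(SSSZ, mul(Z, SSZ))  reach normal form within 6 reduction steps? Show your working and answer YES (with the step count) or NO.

  start: add(SSSZ, mul(Z, SSZ))
  [1] S(add(SSZ, mul(Z, SSZ)))
  [2] S(S(add(SZ, mul(Z, SSZ))))
  [3] S(S(S(add(Z, mul(Z, SSZ)))))
  [4] S(S(S(mul(Z, SSZ))))
  [5] SSSZ

Answer: YES — reaches normal form SSSZ in 5 ≤ 6 steps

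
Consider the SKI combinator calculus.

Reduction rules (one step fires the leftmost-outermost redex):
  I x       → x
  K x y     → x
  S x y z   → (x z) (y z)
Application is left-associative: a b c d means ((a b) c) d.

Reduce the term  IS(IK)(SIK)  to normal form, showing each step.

  start: IS(IK)(SIK)
  →1  S(IK)(SIK)
  →2  SK(SIK)

Answer: normal form = SK(SIK)  (in 2 steps)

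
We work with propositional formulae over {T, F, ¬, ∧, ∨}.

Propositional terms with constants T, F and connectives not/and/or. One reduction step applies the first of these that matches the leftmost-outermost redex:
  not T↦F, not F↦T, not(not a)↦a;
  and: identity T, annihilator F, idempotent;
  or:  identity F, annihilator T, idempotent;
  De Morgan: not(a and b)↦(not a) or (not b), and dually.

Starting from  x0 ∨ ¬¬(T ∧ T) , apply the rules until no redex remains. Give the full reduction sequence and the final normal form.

  start: x0 ∨ ¬¬(T ∧ T)
  [1] x0 ∨ (T ∧ T)
  [2] x0 ∨ T
  [3] T

Answer: normal form = T  (in 3 steps)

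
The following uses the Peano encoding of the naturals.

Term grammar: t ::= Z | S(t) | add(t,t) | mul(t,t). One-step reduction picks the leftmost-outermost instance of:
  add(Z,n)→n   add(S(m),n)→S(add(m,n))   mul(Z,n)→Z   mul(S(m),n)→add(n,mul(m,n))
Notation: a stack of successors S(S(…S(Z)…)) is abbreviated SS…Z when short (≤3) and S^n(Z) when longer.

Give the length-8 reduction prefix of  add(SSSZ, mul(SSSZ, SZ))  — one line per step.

Answer: after 8 steps: S(S(S(S(add(SZ, mul(SZ, SZ))))))

Derivation:
  start: add(SSSZ, mul(SSSZ, SZ))
  →1  S(add(SSZ, mul(SSSZ, SZ)))
  →2  S(S(add(SZ, mul(SSSZ, SZ))))
  →3  S(S(S(add(Z, mul(SSSZ, SZ)))))
  →4  S(S(S(mul(SSSZ, SZ))))
  →5  S(S(S(add(SZ, mul(SSZ, SZ)))))
  →6  S(S(S(S(add(Z, mul(SSZ, SZ))))))
  →7  S(S(S(S(mul(SSZ, SZ)))))
  →8  S(S(S(S(add(SZ, mul(SZ, SZ))))))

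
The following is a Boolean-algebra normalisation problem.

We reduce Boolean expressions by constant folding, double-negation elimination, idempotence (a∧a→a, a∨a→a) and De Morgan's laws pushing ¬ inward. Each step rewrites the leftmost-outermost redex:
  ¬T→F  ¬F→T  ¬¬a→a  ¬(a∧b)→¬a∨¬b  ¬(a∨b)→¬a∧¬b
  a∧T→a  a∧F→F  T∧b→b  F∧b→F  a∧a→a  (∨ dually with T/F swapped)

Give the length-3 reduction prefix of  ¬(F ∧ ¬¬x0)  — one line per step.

  start: ¬(F ∧ ¬¬x0)
  [1] ¬F ∨ ¬¬¬x0
  [2] T ∨ ¬¬¬x0
  [3] T

Answer: after 3 steps: T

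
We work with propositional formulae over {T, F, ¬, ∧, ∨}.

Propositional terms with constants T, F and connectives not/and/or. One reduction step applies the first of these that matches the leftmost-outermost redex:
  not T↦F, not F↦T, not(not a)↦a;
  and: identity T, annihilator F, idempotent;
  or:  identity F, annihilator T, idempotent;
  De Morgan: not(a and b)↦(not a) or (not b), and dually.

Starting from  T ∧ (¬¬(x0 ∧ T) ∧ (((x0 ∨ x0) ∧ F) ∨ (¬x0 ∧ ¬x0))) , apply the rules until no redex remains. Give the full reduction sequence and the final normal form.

  start: T ∧ (¬¬(x0 ∧ T) ∧ (((x0 ∨ x0) ∧ F) ∨ (¬x0 ∧ ¬x0)))
  →1  ¬¬(x0 ∧ T) ∧ (((x0 ∨ x0) ∧ F) ∨ (¬x0 ∧ ¬x0))
  →2  (x0 ∧ T) ∧ (((x0 ∨ x0) ∧ F) ∨ (¬x0 ∧ ¬x0))
  →3  x0 ∧ (((x0 ∨ x0) ∧ F) ∨ (¬x0 ∧ ¬x0))
  →4  x0 ∧ (F ∨ (¬x0 ∧ ¬x0))
  →5  x0 ∧ (¬x0 ∧ ¬x0)
  →6  x0 ∧ ¬x0

Answer: normal form = x0 ∧ ¬x0  (in 6 steps)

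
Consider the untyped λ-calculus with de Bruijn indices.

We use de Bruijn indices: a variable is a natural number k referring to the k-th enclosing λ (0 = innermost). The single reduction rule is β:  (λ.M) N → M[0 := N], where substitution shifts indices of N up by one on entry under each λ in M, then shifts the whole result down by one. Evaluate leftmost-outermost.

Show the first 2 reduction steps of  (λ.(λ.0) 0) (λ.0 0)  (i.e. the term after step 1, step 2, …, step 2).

Answer: after 2 steps: λ.0 0

Derivation:
  start: (λ.(λ.0) 0) (λ.0 0)
  →1  (λ.0) (λ.0 0)
  →2  λ.0 0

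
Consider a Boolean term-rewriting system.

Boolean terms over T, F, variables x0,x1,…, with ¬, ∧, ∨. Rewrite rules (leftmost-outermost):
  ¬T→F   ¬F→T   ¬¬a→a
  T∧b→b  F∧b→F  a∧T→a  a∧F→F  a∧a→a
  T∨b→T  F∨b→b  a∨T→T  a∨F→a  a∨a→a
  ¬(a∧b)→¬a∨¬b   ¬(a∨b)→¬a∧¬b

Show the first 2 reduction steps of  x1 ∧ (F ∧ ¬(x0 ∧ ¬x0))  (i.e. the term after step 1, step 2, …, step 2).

  start: x1 ∧ (F ∧ ¬(x0 ∧ ¬x0))
  [1] x1 ∧ F
  [2] F

Answer: after 2 steps: F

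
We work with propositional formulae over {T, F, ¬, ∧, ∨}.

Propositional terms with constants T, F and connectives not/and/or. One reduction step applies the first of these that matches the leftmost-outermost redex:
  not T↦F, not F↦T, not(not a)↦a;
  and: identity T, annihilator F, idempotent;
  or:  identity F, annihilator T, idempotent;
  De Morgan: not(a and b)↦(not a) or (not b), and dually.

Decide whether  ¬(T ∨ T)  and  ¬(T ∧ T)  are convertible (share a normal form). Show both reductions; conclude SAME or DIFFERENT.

Term A:
  start: ¬(T ∨ T)
  →1  ¬T ∧ ¬T
  →2  ¬T
  →3  F

Term B:
  start: ¬(T ∧ T)
  →1  ¬T ∨ ¬T
  →2  ¬T
  →3  F

Answer: SAME — A ⇓ F, B ⇓ F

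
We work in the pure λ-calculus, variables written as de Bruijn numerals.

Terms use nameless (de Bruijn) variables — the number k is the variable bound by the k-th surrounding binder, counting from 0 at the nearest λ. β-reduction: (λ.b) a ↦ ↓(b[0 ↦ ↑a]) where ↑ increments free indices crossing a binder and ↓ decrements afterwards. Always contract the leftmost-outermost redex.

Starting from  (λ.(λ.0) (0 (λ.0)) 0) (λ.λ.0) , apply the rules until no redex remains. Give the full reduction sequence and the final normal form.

  start: (λ.(λ.0) (0 (λ.0)) 0) (λ.λ.0)
  step 1: (λ.0) ((λ.λ.0) (λ.0)) (λ.λ.0)
  step 2: (λ.λ.0) (λ.0) (λ.λ.0)
  step 3: (λ.0) (λ.λ.0)
  step 4: λ.λ.0

Answer: normal form = λ.λ.0  (in 4 steps)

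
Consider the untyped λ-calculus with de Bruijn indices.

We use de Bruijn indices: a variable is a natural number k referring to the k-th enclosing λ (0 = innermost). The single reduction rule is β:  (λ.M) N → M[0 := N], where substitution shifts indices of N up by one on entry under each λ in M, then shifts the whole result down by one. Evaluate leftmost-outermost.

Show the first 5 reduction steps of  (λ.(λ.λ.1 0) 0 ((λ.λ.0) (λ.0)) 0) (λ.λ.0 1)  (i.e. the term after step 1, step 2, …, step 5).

Answer: after 5 steps: (λ.λ.0 1) ((λ.λ.0) (λ.0))

Derivation:
  start: (λ.(λ.λ.1 0) 0 ((λ.λ.0) (λ.0)) 0) (λ.λ.0 1)
  step 1: (λ.λ.1 0) (λ.λ.0 1) ((λ.λ.0) (λ.0)) (λ.λ.0 1)
  step 2: (λ.(λ.λ.0 1) 0) ((λ.λ.0) (λ.0)) (λ.λ.0 1)
  step 3: (λ.λ.0 1) ((λ.λ.0) (λ.0)) (λ.λ.0 1)
  step 4: (λ.0 ((λ.λ.0) (λ.0))) (λ.λ.0 1)
  step 5: (λ.λ.0 1) ((λ.λ.0) (λ.0))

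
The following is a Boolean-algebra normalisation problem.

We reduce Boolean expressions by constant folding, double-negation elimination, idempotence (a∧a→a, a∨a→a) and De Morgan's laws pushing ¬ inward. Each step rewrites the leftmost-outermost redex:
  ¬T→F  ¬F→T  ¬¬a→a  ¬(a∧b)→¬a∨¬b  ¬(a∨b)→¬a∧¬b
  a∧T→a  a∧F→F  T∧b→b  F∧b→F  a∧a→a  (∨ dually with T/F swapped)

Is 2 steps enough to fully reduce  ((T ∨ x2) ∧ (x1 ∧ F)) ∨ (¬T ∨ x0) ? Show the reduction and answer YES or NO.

Answer: NO — after 2 steps the term is (x1 ∧ F) ∨ (¬T ∨ x0), not yet normal

Derivation:
  start: ((T ∨ x2) ∧ (x1 ∧ F)) ∨ (¬T ∨ x0)
  step 1: (T ∧ (x1 ∧ F)) ∨ (¬T ∨ x0)
  step 2: (x1 ∧ F) ∨ (¬T ∨ x0)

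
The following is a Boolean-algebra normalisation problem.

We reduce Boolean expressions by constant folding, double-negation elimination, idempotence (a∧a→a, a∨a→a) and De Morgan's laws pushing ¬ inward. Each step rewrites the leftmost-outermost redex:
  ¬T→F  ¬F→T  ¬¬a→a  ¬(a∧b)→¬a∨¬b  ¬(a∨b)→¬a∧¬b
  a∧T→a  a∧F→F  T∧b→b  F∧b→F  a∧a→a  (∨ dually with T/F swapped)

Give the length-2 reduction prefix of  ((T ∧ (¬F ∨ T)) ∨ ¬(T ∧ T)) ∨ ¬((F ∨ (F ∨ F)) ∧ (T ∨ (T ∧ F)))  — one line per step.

  start: ((T ∧ (¬F ∨ T)) ∨ ¬(T ∧ T)) ∨ ¬((F ∨ (F ∨ F)) ∧ (T ∨ (T ∧ F)))
  step 1: ((¬F ∨ T) ∨ ¬(T ∧ T)) ∨ ¬((F ∨ (F ∨ F)) ∧ (T ∨ (T ∧ F)))
  step 2: (T ∨ ¬(T ∧ T)) ∨ ¬((F ∨ (F ∨ F)) ∧ (T ∨ (T ∧ F)))

Answer: after 2 steps: (T ∨ ¬(T ∧ T)) ∨ ¬((F ∨ (F ∨ F)) ∧ (T ∨ (T ∧ F)))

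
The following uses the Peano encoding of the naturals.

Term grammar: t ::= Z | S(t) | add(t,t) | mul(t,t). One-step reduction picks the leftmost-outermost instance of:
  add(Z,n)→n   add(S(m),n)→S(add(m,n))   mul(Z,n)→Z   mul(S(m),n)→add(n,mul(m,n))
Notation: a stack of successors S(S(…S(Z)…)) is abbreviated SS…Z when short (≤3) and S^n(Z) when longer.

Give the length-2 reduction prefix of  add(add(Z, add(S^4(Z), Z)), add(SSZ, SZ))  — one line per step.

Answer: after 2 steps: add(S(add(SSSZ, Z)), add(SSZ, SZ))

Reduction:
  start: add(add(Z, add(S^4(Z), Z)), add(SSZ, SZ))
  step 1: add(add(S^4(Z), Z), add(SSZ, SZ))
  step 2: add(S(add(SSSZ, Z)), add(SSZ, SZ))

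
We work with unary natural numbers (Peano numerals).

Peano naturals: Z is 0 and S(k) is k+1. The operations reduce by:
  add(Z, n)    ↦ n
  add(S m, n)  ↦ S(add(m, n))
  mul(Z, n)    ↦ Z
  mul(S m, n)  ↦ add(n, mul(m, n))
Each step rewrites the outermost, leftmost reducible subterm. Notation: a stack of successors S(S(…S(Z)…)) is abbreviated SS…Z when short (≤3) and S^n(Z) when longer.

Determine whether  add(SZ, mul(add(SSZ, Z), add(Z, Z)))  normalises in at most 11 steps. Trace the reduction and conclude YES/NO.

  start: add(SZ, mul(add(SSZ, Z), add(Z, Z)))
  [1] S(add(Z, mul(add(SSZ, Z), add(Z, Z))))
  [2] S(mul(add(SSZ, Z), add(Z, Z)))
  [3] S(mul(S(add(SZ, Z)), add(Z, Z)))
  [4] S(add(add(Z, Z), mul(add(SZ, Z), add(Z, Z))))
  [5] S(add(Z, mul(add(SZ, Z), add(Z, Z))))
  [6] S(mul(add(SZ, Z), add(Z, Z)))
  [7] S(mul(S(add(Z, Z)), add(Z, Z)))
  [8] S(add(add(Z, Z), mul(add(Z, Z), add(Z, Z))))
  [9] S(add(Z, mul(add(Z, Z), add(Z, Z))))
  [10] S(mul(add(Z, Z), add(Z, Z)))
  [11] S(mul(Z, add(Z, Z)))

Answer: NO — after 11 steps the term is S(mul(Z, add(Z, Z))), not yet normal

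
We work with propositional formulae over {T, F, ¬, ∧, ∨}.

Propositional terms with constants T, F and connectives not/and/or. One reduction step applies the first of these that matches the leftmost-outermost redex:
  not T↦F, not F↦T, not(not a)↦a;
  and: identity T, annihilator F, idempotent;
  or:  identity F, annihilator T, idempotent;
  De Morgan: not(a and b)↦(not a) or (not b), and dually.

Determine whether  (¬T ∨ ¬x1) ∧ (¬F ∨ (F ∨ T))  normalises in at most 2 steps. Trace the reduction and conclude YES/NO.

  start: (¬T ∨ ¬x1) ∧ (¬F ∨ (F ∨ T))
  →1  (F ∨ ¬x1) ∧ (¬F ∨ (F ∨ T))
  →2  ¬x1 ∧ (¬F ∨ (F ∨ T))

Answer: NO — after 2 steps the term is ¬x1 ∧ (¬F ∨ (F ∨ T)), not yet normal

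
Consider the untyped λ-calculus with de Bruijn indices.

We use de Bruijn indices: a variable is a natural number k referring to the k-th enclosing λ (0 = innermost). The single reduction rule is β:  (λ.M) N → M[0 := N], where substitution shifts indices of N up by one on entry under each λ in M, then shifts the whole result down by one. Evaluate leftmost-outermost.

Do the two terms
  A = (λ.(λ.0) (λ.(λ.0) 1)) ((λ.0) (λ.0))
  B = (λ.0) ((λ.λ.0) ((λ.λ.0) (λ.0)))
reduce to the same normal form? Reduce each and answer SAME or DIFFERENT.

Term A:
  start: (λ.(λ.0) (λ.(λ.0) 1)) ((λ.0) (λ.0))
  [1] (λ.0) (λ.(λ.0) ((λ.0) (λ.0)))
  [2] λ.(λ.0) ((λ.0) (λ.0))
  [3] λ.(λ.0) (λ.0)
  [4] λ.λ.0

Term B:
  start: (λ.0) ((λ.λ.0) ((λ.λ.0) (λ.0)))
  [1] (λ.λ.0) ((λ.λ.0) (λ.0))
  [2] λ.0

Answer: DIFFERENT — A ⇓ λ.λ.0, B ⇓ λ.0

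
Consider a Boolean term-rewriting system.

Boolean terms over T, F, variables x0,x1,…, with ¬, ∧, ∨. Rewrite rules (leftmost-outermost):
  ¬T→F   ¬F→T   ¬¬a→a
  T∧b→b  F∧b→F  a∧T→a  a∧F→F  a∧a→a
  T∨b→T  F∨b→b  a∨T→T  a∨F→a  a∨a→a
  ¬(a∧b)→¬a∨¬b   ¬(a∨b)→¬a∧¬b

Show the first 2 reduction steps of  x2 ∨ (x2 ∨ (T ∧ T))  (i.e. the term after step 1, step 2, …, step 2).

Answer: after 2 steps: x2 ∨ T

Working:
  start: x2 ∨ (x2 ∨ (T ∧ T))
  [1] x2 ∨ (x2 ∨ T)
  [2] x2 ∨ T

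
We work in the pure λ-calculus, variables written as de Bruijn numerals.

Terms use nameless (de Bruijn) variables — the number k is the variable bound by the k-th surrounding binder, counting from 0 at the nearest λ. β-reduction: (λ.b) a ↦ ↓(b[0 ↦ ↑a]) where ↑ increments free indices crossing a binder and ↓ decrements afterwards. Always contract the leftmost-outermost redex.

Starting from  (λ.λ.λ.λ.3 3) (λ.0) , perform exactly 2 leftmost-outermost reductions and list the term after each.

  start: (λ.λ.λ.λ.3 3) (λ.0)
  [1] λ.λ.λ.(λ.0) (λ.0)
  [2] λ.λ.λ.λ.0

Answer: after 2 steps: λ.λ.λ.λ.0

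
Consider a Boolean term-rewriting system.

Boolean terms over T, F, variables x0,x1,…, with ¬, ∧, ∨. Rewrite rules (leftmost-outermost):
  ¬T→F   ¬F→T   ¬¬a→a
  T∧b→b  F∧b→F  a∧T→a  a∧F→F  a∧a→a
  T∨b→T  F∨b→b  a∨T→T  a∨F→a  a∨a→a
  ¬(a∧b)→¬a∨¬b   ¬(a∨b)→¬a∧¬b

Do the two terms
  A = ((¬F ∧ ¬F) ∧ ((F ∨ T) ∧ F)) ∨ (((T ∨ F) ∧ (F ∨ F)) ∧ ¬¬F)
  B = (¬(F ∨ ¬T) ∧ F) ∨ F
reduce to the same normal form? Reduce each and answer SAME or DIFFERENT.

Answer: SAME — A ⇓ F, B ⇓ F

Working:
Term A:
  start: ((¬F ∧ ¬F) ∧ ((F ∨ T) ∧ F)) ∨ (((T ∨ F) ∧ (F ∨ F)) ∧ ¬¬F)
  →1  (¬F ∧ ((F ∨ T) ∧ F)) ∨ (((T ∨ F) ∧ (F ∨ F)) ∧ ¬¬F)
  →2  (T ∧ ((F ∨ T) ∧ F)) ∨ (((T ∨ F) ∧ (F ∨ F)) ∧ ¬¬F)
  →3  ((F ∨ T) ∧ F) ∨ (((T ∨ F) ∧ (F ∨ F)) ∧ ¬¬F)
  →4  F ∨ (((T ∨ F) ∧ (F ∨ F)) ∧ ¬¬F)
  →5  ((T ∨ F) ∧ (F ∨ F)) ∧ ¬¬F
  →6  (T ∧ (F ∨ F)) ∧ ¬¬F
  →7  (F ∨ F) ∧ ¬¬F
  →8  F ∧ ¬¬F
  →9  F

Term B:
  start: (¬(F ∨ ¬T) ∧ F) ∨ F
  →1  ¬(F ∨ ¬T) ∧ F
  →2  F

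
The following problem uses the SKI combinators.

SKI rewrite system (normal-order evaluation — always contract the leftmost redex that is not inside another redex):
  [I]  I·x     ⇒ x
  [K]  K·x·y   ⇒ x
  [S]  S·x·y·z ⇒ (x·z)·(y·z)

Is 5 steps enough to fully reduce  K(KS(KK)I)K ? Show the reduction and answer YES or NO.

Answer: YES — reaches normal form SI in 2 ≤ 5 steps

Working:
  start: K(KS(KK)I)K
  [1] KS(KK)I
  [2] SI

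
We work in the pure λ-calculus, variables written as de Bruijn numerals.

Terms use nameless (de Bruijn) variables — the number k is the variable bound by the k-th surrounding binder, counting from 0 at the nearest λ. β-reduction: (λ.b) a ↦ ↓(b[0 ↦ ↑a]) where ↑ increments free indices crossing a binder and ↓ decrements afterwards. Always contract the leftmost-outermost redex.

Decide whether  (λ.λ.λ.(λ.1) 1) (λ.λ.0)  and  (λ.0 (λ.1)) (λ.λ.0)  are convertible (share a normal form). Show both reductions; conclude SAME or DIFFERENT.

Answer: DIFFERENT — A ⇓ λ.λ.0, B ⇓ λ.0

Derivation:
Term A:
  start: (λ.λ.λ.(λ.1) 1) (λ.λ.0)
  [1] λ.λ.(λ.1) 1
  [2] λ.λ.0

Term B:
  start: (λ.0 (λ.1)) (λ.λ.0)
  [1] (λ.λ.0) (λ.λ.λ.0)
  [2] λ.0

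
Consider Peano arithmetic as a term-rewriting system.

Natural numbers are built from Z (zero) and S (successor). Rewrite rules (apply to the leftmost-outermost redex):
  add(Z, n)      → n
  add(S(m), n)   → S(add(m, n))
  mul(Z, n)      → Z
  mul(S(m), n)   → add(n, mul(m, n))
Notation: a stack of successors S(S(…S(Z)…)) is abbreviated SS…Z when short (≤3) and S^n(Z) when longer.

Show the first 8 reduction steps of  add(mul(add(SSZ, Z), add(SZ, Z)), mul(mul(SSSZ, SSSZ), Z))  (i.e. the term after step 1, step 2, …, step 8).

Answer: after 8 steps: S(add(mul(S(add(Z, Z)), add(SZ, Z)), mul(mul(SSSZ, SSSZ), Z)))

Reduction:
  start: add(mul(add(SSZ, Z), add(SZ, Z)), mul(mul(SSSZ, SSSZ), Z))
  →1  add(mul(S(add(SZ, Z)), add(SZ, Z)), mul(mul(SSSZ, SSSZ), Z))
  →2  add(add(add(SZ, Z), mul(add(SZ, Z), add(SZ, Z))), mul(mul(SSSZ, SSSZ), Z))
  →3  add(add(S(add(Z, Z)), mul(add(SZ, Z), add(SZ, Z))), mul(mul(SSSZ, SSSZ), Z))
  →4  add(S(add(add(Z, Z), mul(add(SZ, Z), add(SZ, Z)))), mul(mul(SSSZ, SSSZ), Z))
  →5  S(add(add(add(Z, Z), mul(add(SZ, Z), add(SZ, Z))), mul(mul(SSSZ, SSSZ), Z)))
  →6  S(add(add(Z, mul(add(SZ, Z), add(SZ, Z))), mul(mul(SSSZ, SSSZ), Z)))
  →7  S(add(mul(add(SZ, Z), add(SZ, Z)), mul(mul(SSSZ, SSSZ), Z)))
  →8  S(add(mul(S(add(Z, Z)), add(SZ, Z)), mul(mul(SSSZ, SSSZ), Z)))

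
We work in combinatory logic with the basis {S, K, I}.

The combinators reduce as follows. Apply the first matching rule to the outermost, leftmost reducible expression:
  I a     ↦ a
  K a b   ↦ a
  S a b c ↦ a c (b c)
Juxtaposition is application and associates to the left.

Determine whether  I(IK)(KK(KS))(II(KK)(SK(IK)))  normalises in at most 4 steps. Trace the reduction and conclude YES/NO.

Answer: YES — reaches normal form K in 4 ≤ 4 steps

Working:
  start: I(IK)(KK(KS))(II(KK)(SK(IK)))
  →1  IK(KK(KS))(II(KK)(SK(IK)))
  →2  K(KK(KS))(II(KK)(SK(IK)))
  →3  KK(KS)
  →4  K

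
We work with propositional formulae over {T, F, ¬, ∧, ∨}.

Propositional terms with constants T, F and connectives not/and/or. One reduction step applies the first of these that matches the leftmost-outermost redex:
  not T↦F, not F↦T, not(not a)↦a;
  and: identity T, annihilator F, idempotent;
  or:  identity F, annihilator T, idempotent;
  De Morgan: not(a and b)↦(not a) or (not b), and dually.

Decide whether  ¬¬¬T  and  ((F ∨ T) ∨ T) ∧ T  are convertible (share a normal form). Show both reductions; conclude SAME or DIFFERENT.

Answer: DIFFERENT — A ⇓ F, B ⇓ T

Reduction:
Term A:
  start: ¬¬¬T
  [1] ¬T
  [2] F

Term B:
  start: ((F ∨ T) ∨ T) ∧ T
  [1] (F ∨ T) ∨ T
  [2] T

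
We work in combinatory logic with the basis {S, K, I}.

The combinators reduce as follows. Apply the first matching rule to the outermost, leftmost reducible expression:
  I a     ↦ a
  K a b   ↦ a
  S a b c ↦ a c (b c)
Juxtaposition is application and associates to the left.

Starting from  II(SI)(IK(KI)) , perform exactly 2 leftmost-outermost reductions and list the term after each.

  start: II(SI)(IK(KI))
  step 1: I(SI)(IK(KI))
  step 2: SI(IK(KI))

Answer: after 2 steps: SI(IK(KI))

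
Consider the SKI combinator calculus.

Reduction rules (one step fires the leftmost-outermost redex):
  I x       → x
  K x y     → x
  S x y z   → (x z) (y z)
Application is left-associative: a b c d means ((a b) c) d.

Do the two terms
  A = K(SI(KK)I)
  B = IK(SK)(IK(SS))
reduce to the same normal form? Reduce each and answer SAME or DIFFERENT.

Term A:
  start: K(SI(KK)I)
  [1] K(II(KKI))
  [2] K(I(KKI))
  [3] K(KKI)
  [4] KK

Term B:
  start: IK(SK)(IK(SS))
  [1] K(SK)(IK(SS))
  [2] SK

Answer: DIFFERENT — A ⇓ KK, B ⇓ SK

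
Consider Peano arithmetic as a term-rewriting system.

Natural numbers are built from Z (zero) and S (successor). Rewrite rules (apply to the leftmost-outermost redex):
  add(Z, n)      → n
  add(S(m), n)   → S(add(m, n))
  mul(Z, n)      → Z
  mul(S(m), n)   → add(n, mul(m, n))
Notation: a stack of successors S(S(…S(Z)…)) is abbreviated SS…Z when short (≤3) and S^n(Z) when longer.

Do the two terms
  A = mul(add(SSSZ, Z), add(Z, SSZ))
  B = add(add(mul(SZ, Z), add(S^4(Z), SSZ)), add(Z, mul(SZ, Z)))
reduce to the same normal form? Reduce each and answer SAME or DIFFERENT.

Term A:
  start: mul(add(SSSZ, Z), add(Z, SSZ))
  [1] mul(S(add(SSZ, Z)), add(Z, SSZ))
  [2] add(add(Z, SSZ), mul(add(SSZ, Z), add(Z, SSZ)))
  [3] add(SSZ, mul(add(SSZ, Z), add(Z, SSZ)))
  [4] S(add(SZ, mul(add(SSZ, Z), add(Z, SSZ))))
  [5] S(S(add(Z, mul(add(SSZ, Z), add(Z, SSZ)))))
  [6] S(S(mul(add(SSZ, Z), add(Z, SSZ))))
  [7] S(S(mul(S(add(SZ, Z)), add(Z, SSZ))))
  [8] S(S(add(add(Z, SSZ), mul(add(SZ, Z), add(Z, SSZ)))))
  [9] S(S(add(SSZ, mul(add(SZ, Z), add(Z, SSZ)))))
  [10] S(S(S(add(SZ, mul(add(SZ, Z), add(Z, SSZ))))))
  [11] S(S(S(S(add(Z, mul(add(SZ, Z), add(Z, SSZ)))))))
  [12] S(S(S(S(mul(add(SZ, Z), add(Z, SSZ))))))
  [13] S(S(S(S(mul(S(add(Z, Z)), add(Z, SSZ))))))
  [14] S(S(S(S(add(add(Z, SSZ), mul(add(Z, Z), add(Z, SSZ)))))))
  [15] S(S(S(S(add(SSZ, mul(add(Z, Z), add(Z, SSZ)))))))
  [16] S(S(S(S(S(add(SZ, mul(add(Z, Z), add(Z, SSZ))))))))
  [17] S(S(S(S(S(S(add(Z, mul(add(Z, Z), add(Z, SSZ)))))))))
  [18] S(S(S(S(S(S(mul(add(Z, Z), add(Z, SSZ))))))))
  [19] S(S(S(S(S(S(mul(Z, add(Z, SSZ))))))))
  [20] S^6(Z)

Term B:
  start: add(add(mul(SZ, Z), add(S^4(Z), SSZ)), add(Z, mul(SZ, Z)))
  [1] add(add(add(Z, mul(Z, Z)), add(S^4(Z), SSZ)), add(Z, mul(SZ, Z)))
  [2] add(add(mul(Z, Z), add(S^4(Z), SSZ)), add(Z, mul(SZ, Z)))
  [3] add(add(Z, add(S^4(Z), SSZ)), add(Z, mul(SZ, Z)))
  [4] add(add(S^4(Z), SSZ), add(Z, mul(SZ, Z)))
  [5] add(S(add(SSSZ, SSZ)), add(Z, mul(SZ, Z)))
  [6] S(add(add(SSSZ, SSZ), add(Z, mul(SZ, Z))))
  [7] S(add(S(add(SSZ, SSZ)), add(Z, mul(SZ, Z))))
  [8] S(S(add(add(SSZ, SSZ), add(Z, mul(SZ, Z)))))
  [9] S(S(add(S(add(SZ, SSZ)), add(Z, mul(SZ, Z)))))
  [10] S(S(S(add(add(SZ, SSZ), add(Z, mul(SZ, Z))))))
  [11] S(S(S(add(S(add(Z, SSZ)), add(Z, mul(SZ, Z))))))
  [12] S(S(S(S(add(add(Z, SSZ), add(Z, mul(SZ, Z)))))))
  [13] S(S(S(S(add(SSZ, add(Z, mul(SZ, Z)))))))
  [14] S(S(S(S(S(add(SZ, add(Z, mul(SZ, Z))))))))
  [15] S(S(S(S(S(S(add(Z, add(Z, mul(SZ, Z)))))))))
  [16] S(S(S(S(S(S(add(Z, mul(SZ, Z))))))))
  [17] S(S(S(S(S(S(mul(SZ, Z)))))))
  [18] S(S(S(S(S(S(add(Z, mul(Z, Z))))))))
  [19] S(S(S(S(S(S(mul(Z, Z)))))))
  [20] S^6(Z)

Answer: SAME — A ⇓ S^6(Z), B ⇓ S^6(Z)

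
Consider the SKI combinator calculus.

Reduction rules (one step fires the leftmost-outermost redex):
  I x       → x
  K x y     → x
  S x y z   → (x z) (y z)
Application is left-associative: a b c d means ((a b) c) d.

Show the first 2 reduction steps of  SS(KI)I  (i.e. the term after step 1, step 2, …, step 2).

Answer: after 2 steps: SII

Derivation:
  start: SS(KI)I
  step 1: SI(KII)
  step 2: SII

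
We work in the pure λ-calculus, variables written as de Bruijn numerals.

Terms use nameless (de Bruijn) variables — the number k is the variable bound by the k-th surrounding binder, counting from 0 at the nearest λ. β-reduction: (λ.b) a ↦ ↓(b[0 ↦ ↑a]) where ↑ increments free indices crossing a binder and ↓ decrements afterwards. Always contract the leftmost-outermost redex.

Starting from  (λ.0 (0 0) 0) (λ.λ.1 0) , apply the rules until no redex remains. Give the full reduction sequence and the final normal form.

Answer: normal form = λ.λ.1 0  (in 7 steps)

Reduction:
  start: (λ.0 (0 0) 0) (λ.λ.1 0)
  →1  (λ.λ.1 0) ((λ.λ.1 0) (λ.λ.1 0)) (λ.λ.1 0)
  →2  (λ.(λ.λ.1 0) (λ.λ.1 0) 0) (λ.λ.1 0)
  →3  (λ.λ.1 0) (λ.λ.1 0) (λ.λ.1 0)
  →4  (λ.(λ.λ.1 0) 0) (λ.λ.1 0)
  →5  (λ.λ.1 0) (λ.λ.1 0)
  →6  λ.(λ.λ.1 0) 0
  →7  λ.λ.1 0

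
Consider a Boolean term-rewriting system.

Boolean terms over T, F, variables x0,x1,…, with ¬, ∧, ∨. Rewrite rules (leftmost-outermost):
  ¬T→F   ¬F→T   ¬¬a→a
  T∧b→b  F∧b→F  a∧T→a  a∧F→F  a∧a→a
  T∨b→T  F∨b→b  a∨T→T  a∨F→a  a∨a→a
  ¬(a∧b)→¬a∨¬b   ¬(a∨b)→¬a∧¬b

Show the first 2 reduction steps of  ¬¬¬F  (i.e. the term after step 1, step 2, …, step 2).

Answer: after 2 steps: T

Reduction:
  start: ¬¬¬F
  →1  ¬F
  →2  T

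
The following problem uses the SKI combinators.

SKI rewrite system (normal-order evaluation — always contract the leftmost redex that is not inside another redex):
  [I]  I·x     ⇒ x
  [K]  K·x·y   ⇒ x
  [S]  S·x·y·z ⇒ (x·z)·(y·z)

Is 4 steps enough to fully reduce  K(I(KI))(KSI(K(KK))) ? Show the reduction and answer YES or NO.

  start: K(I(KI))(KSI(K(KK)))
  step 1: I(KI)
  step 2: KI

Answer: YES — reaches normal form KI in 2 ≤ 4 steps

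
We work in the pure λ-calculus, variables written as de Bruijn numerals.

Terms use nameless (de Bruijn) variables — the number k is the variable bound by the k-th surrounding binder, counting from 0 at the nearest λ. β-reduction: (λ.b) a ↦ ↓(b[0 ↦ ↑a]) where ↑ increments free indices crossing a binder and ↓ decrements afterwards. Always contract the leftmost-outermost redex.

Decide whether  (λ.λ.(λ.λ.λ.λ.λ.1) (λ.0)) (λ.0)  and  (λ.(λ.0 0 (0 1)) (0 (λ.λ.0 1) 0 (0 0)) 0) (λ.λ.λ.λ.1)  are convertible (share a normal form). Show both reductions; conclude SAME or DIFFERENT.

Term A:
  start: (λ.λ.(λ.λ.λ.λ.λ.1) (λ.0)) (λ.0)
  →1  λ.(λ.λ.λ.λ.λ.1) (λ.0)
  →2  λ.λ.λ.λ.λ.1

Term B:
  start: (λ.(λ.0 0 (0 1)) (0 (λ.λ.0 1) 0 (0 0)) 0) (λ.λ.λ.λ.1)
  →1  (λ.0 0 (0 (λ.λ.λ.λ.1))) ((λ.λ.λ.λ.1) (λ.λ.0 1) (λ.λ.λ.λ.1) ((λ.λ.λ.λ.1) (λ.λ.λ.λ.1))) (λ.λ.λ.λ.1)
  →2  (λ.λ.λ.λ.1) (λ.λ.0 1) (λ.λ.λ.λ.1) ((λ.λ.λ.λ.1) (λ.λ.λ.λ.1)) ((λ.λ.λ.λ.1) (λ.λ.0 1) (λ.λ.λ.λ.1) ((λ.λ.λ.λ.1) (λ.λ.λ.λ.1))) ((λ.λ.λ.λ.1) (λ.λ.0 1) (λ.λ.λ.λ.1) ((λ.λ.λ.λ.1) (λ.λ.λ.λ.1)) (λ.λ.λ.λ.1)) (λ.λ.λ.λ.1)
  →3  (λ.λ.λ.1) (λ.λ.λ.λ.1) ((λ.λ.λ.λ.1) (λ.λ.λ.λ.1)) ((λ.λ.λ.λ.1) (λ.λ.0 1) (λ.λ.λ.λ.1) ((λ.λ.λ.λ.1) (λ.λ.λ.λ.1))) ((λ.λ.λ.λ.1) (λ.λ.0 1) (λ.λ.λ.λ.1) ((λ.λ.λ.λ.1) (λ.λ.λ.λ.1)) (λ.λ.λ.λ.1)) (λ.λ.λ.λ.1)
  →4  (λ.λ.1) ((λ.λ.λ.λ.1) (λ.λ.λ.λ.1)) ((λ.λ.λ.λ.1) (λ.λ.0 1) (λ.λ.λ.λ.1) ((λ.λ.λ.λ.1) (λ.λ.λ.λ.1))) ((λ.λ.λ.λ.1) (λ.λ.0 1) (λ.λ.λ.λ.1) ((λ.λ.λ.λ.1) (λ.λ.λ.λ.1)) (λ.λ.λ.λ.1)) (λ.λ.λ.λ.1)
  →5  (λ.(λ.λ.λ.λ.1) (λ.λ.λ.λ.1)) ((λ.λ.λ.λ.1) (λ.λ.0 1) (λ.λ.λ.λ.1) ((λ.λ.λ.λ.1) (λ.λ.λ.λ.1))) ((λ.λ.λ.λ.1) (λ.λ.0 1) (λ.λ.λ.λ.1) ((λ.λ.λ.λ.1) (λ.λ.λ.λ.1)) (λ.λ.λ.λ.1)) (λ.λ.λ.λ.1)
  →6  (λ.λ.λ.λ.1) (λ.λ.λ.λ.1) ((λ.λ.λ.λ.1) (λ.λ.0 1) (λ.λ.λ.λ.1) ((λ.λ.λ.λ.1) (λ.λ.λ.λ.1)) (λ.λ.λ.λ.1)) (λ.λ.λ.λ.1)
  →7  (λ.λ.λ.1) ((λ.λ.λ.λ.1) (λ.λ.0 1) (λ.λ.λ.λ.1) ((λ.λ.λ.λ.1) (λ.λ.λ.λ.1)) (λ.λ.λ.λ.1)) (λ.λ.λ.λ.1)
  →8  (λ.λ.1) (λ.λ.λ.λ.1)
  →9  λ.λ.λ.λ.λ.1

Answer: SAME — A ⇓ λ.λ.λ.λ.λ.1, B ⇓ λ.λ.λ.λ.λ.1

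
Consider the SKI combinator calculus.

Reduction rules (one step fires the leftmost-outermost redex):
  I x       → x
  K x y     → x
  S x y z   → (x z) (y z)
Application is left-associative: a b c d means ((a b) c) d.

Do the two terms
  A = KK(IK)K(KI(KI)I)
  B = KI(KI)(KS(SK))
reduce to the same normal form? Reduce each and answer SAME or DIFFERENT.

Answer: DIFFERENT — A ⇓ K, B ⇓ S

Working:
Term A:
  start: KK(IK)K(KI(KI)I)
  →1  KK(KI(KI)I)
  →2  K

Term B:
  start: KI(KI)(KS(SK))
  →1  I(KS(SK))
  →2  KS(SK)
  →3  S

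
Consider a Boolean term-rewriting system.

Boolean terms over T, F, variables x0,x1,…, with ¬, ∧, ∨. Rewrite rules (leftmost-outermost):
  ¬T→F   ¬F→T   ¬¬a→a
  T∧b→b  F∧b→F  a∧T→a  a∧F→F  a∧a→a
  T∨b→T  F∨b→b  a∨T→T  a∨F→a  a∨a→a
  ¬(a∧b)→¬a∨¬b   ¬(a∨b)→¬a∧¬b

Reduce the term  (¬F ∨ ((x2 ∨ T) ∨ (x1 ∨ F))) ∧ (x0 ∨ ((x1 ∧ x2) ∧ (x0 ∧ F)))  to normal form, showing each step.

Answer: normal form = x0  (in 6 steps)

Reduction:
  start: (¬F ∨ ((x2 ∨ T) ∨ (x1 ∨ F))) ∧ (x0 ∨ ((x1 ∧ x2) ∧ (x0 ∧ F)))
  step 1: (T ∨ ((x2 ∨ T) ∨ (x1 ∨ F))) ∧ (x0 ∨ ((x1 ∧ x2) ∧ (x0 ∧ F)))
  step 2: T ∧ (x0 ∨ ((x1 ∧ x2) ∧ (x0 ∧ F)))
  step 3: x0 ∨ ((x1 ∧ x2) ∧ (x0 ∧ F))
  step 4: x0 ∨ ((x1 ∧ x2) ∧ F)
  step 5: x0 ∨ F
  step 6: x0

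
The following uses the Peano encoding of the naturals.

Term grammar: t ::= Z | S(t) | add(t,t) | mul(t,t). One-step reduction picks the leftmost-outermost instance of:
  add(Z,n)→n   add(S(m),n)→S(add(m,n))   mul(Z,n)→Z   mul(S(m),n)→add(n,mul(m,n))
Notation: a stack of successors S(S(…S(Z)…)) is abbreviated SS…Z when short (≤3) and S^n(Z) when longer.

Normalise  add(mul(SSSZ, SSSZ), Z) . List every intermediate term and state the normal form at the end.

  start: add(mul(SSSZ, SSSZ), Z)
  [1] add(add(SSSZ, mul(SSZ, SSSZ)), Z)
  [2] add(S(add(SSZ, mul(SSZ, SSSZ))), Z)
  [3] S(add(add(SSZ, mul(SSZ, SSSZ)), Z))
  [4] S(add(S(add(SZ, mul(SSZ, SSSZ))), Z))
  [5] S(S(add(add(SZ, mul(SSZ, SSSZ)), Z)))
  [6] S(S(add(S(add(Z, mul(SSZ, SSSZ))), Z)))
  [7] S(S(S(add(add(Z, mul(SSZ, SSSZ)), Z))))
  [8] S(S(S(add(mul(SSZ, SSSZ), Z))))
  [9] S(S(S(add(add(SSSZ, mul(SZ, SSSZ)), Z))))
  [10] S(S(S(add(S(add(SSZ, mul(SZ, SSSZ))), Z))))
  [11] S(S(S(S(add(add(SSZ, mul(SZ, SSSZ)), Z)))))
  [12] S(S(S(S(add(S(add(SZ, mul(SZ, SSSZ))), Z)))))
  [13] S(S(S(S(S(add(add(SZ, mul(SZ, SSSZ)), Z))))))
  [14] S(S(S(S(S(add(S(add(Z, mul(SZ, SSSZ))), Z))))))
  [15] S(S(S(S(S(S(add(add(Z, mul(SZ, SSSZ)), Z)))))))
  [16] S(S(S(S(S(S(add(mul(SZ, SSSZ), Z)))))))
  [17] S(S(S(S(S(S(add(add(SSSZ, mul(Z, SSSZ)), Z)))))))
  [18] S(S(S(S(S(S(add(S(add(SSZ, mul(Z, SSSZ))), Z)))))))
  [19] S(S(S(S(S(S(S(add(add(SSZ, mul(Z, SSSZ)), Z))))))))
  [20] S(S(S(S(S(S(S(add(S(add(SZ, mul(Z, SSSZ))), Z))))))))
  [21] S(S(S(S(S(S(S(S(add(add(SZ, mul(Z, SSSZ)), Z)))))))))
  [22] S(S(S(S(S(S(S(S(add(S(add(Z, mul(Z, SSSZ))), Z)))))))))
  [23] S(S(S(S(S(S(S(S(S(add(add(Z, mul(Z, SSSZ)), Z))))))))))
  [24] S(S(S(S(S(S(S(S(S(add(mul(Z, SSSZ), Z))))))))))
  [25] S(S(S(S(S(S(S(S(S(add(Z, Z))))))))))
  [26] S^9(Z)

Answer: normal form = S^9(Z)  (in 26 steps)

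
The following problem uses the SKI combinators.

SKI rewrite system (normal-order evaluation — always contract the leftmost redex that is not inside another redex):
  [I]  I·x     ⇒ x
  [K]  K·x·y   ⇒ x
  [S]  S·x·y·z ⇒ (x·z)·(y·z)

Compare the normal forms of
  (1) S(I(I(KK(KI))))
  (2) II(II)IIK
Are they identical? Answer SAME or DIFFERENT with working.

Answer: DIFFERENT — A ⇓ SK, B ⇓ K

Derivation:
Term A:
  start: S(I(I(KK(KI))))
  step 1: S(I(KK(KI)))
  step 2: S(KK(KI))
  step 3: SK

Term B:
  start: II(II)IIK
  step 1: I(II)IIK
  step 2: IIIIK
  step 3: IIIK
  step 4: IIK
  step 5: IK
  step 6: K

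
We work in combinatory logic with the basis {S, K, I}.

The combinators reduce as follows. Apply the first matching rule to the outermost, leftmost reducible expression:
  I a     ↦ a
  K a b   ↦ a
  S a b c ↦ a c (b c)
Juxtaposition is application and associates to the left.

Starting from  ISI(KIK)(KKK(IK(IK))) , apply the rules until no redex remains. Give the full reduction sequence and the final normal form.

  start: ISI(KIK)(KKK(IK(IK)))
  →1  SI(KIK)(KKK(IK(IK)))
  →2  I(KKK(IK(IK)))(KIK(KKK(IK(IK))))
  →3  KKK(IK(IK))(KIK(KKK(IK(IK))))
  →4  K(IK(IK))(KIK(KKK(IK(IK))))
  →5  IK(IK)
  →6  K(IK)
  →7  KK

Answer: normal form = KK  (in 7 steps)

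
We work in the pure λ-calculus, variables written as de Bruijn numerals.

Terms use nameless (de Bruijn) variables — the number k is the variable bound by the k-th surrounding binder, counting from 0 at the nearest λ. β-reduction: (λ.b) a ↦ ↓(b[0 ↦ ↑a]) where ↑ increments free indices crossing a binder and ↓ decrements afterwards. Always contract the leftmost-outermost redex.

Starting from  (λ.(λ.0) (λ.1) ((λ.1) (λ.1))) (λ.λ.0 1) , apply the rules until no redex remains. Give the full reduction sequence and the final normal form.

  start: (λ.(λ.0) (λ.1) ((λ.1) (λ.1))) (λ.λ.0 1)
  [1] (λ.0) (λ.λ.λ.0 1) ((λ.λ.λ.0 1) (λ.λ.λ.0 1))
  [2] (λ.λ.λ.0 1) ((λ.λ.λ.0 1) (λ.λ.λ.0 1))
  [3] λ.λ.0 1

Answer: normal form = λ.λ.0 1  (in 3 steps)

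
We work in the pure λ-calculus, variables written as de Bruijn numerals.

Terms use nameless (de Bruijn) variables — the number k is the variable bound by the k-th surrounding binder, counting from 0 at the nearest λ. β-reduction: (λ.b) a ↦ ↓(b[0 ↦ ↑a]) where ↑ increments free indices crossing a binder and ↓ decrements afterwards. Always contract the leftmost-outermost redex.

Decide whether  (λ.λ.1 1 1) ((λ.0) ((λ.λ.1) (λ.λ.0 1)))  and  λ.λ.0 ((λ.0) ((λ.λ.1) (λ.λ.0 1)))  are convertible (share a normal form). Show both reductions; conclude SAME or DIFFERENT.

Term A:
  start: (λ.λ.1 1 1) ((λ.0) ((λ.λ.1) (λ.λ.0 1)))
  →1  λ.(λ.0) ((λ.λ.1) (λ.λ.0 1)) ((λ.0) ((λ.λ.1) (λ.λ.0 1))) ((λ.0) ((λ.λ.1) (λ.λ.0 1)))
  →2  λ.(λ.λ.1) (λ.λ.0 1) ((λ.0) ((λ.λ.1) (λ.λ.0 1))) ((λ.0) ((λ.λ.1) (λ.λ.0 1)))
  →3  λ.(λ.λ.λ.0 1) ((λ.0) ((λ.λ.1) (λ.λ.0 1))) ((λ.0) ((λ.λ.1) (λ.λ.0 1)))
  →4  λ.(λ.λ.0 1) ((λ.0) ((λ.λ.1) (λ.λ.0 1)))
  →5  λ.λ.0 ((λ.0) ((λ.λ.1) (λ.λ.0 1)))
  →6  λ.λ.0 ((λ.λ.1) (λ.λ.0 1))
  →7  λ.λ.0 (λ.λ.λ.0 1)

Term B:
  start: λ.λ.0 ((λ.0) ((λ.λ.1) (λ.λ.0 1)))
  →1  λ.λ.0 ((λ.λ.1) (λ.λ.0 1))
  →2  λ.λ.0 (λ.λ.λ.0 1)

Answer: SAME — A ⇓ λ.λ.0 (λ.λ.λ.0 1), B ⇓ λ.λ.0 (λ.λ.λ.0 1)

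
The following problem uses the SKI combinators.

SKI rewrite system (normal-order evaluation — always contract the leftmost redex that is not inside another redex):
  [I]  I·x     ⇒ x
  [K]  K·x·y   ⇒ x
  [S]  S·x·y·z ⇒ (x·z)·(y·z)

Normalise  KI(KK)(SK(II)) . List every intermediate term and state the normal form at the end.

Answer: normal form = SKI  (in 3 steps)

Reduction:
  start: KI(KK)(SK(II))
  [1] I(SK(II))
  [2] SK(II)
  [3] SKI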